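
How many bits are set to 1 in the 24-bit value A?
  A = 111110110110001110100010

111110110110001110100010
1-bits at positions (from bit 0 = LSB): 1, 5, 7, 8, 9, 13, 14, 16, 17, 19, 20, 21, 22, 23
Count = 14

Answer: 14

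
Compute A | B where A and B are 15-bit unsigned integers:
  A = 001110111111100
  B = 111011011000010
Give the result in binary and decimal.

Apply | to each column (1 where either bit is 1):
  001110111111100
| 111011011000010
-----------------
  111111111111110

Answer: 111111111111110 (32766)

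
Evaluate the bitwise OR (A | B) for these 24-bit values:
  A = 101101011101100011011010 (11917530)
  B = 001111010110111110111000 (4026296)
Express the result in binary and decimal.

Apply | to each column (1 where either bit is 1):
  101101011101100011011010
| 001111010110111110111000
--------------------------
  101111011111111111111010

Answer: 101111011111111111111010 (12451834)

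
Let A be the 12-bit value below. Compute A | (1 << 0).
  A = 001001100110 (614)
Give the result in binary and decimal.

Mask = 1 << 0 = 000000000001
Bit 0 of A is 0, so OR-ing with the mask flips it to 1.
  001001100110
| 000000000001
--------------
  001001100111

Answer: 001001100111 (615)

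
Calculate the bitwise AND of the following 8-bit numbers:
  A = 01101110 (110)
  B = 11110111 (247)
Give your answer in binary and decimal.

Apply & to each column (1 only where both bits are 1):
  01101110
& 11110111
----------
  01100110

Answer: 01100110 (102)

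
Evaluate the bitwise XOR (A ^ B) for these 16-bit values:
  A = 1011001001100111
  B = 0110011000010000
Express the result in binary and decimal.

Apply ^ to each column (1 where bits differ):
  1011001001100111
^ 0110011000010000
------------------
  1101010001110111

Answer: 1101010001110111 (54391)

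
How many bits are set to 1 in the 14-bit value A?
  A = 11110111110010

11110111110010
1-bits at positions (from bit 0 = LSB): 1, 4, 5, 6, 7, 8, 10, 11, 12, 13
Count = 10

Answer: 10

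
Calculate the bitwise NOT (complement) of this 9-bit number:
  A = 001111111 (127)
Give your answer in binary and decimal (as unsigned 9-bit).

Flip each bit (0->1, 1->0):
  001111111
  110000000

Answer: 110000000 (384)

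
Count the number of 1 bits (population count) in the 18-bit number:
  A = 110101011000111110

110101011000111110
1-bits at positions (from bit 0 = LSB): 1, 2, 3, 4, 5, 9, 10, 12, 14, 16, 17
Count = 11

Answer: 11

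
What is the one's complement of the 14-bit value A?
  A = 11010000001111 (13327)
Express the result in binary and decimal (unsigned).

Flip each bit (0->1, 1->0):
  11010000001111
  00101111110000

Answer: 00101111110000 (3056)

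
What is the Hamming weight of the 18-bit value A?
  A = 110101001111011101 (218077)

110101001111011101
1-bits at positions (from bit 0 = LSB): 0, 2, 3, 4, 6, 7, 8, 9, 12, 14, 16, 17
Count = 12

Answer: 12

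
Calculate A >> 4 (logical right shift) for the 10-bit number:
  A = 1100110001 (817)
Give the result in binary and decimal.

Logical shift right by 4: drop the bottom 4 bit(s), prepend 4 zero(s) on the left.
  1100110001  ->  keep [110011], discard [0001], prepend 0000
= 0000110011

Answer: 0000110011 (51)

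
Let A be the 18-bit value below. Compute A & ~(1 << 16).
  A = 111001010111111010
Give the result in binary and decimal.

Mask = ~(1 << 16) = 101111111111111111
Bit 16 of A is 1, so AND-ing with the mask clears it to 0.
  111001010111111010
& 101111111111111111
--------------------
  101001010111111010

Answer: 101001010111111010 (169466)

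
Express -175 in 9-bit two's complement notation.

1. Binary of +175:  010101111
2. Invert bits:     101010000
3. Add 1:           101010001

Answer: 101010001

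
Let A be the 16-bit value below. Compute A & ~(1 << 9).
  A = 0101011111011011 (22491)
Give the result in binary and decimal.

Mask = ~(1 << 9) = 1111110111111111
Bit 9 of A is 1, so AND-ing with the mask clears it to 0.
  0101011111011011
& 1111110111111111
------------------
  0101010111011011

Answer: 0101010111011011 (21979)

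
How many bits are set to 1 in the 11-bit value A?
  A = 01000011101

01000011101
1-bits at positions (from bit 0 = LSB): 0, 2, 3, 4, 9
Count = 5

Answer: 5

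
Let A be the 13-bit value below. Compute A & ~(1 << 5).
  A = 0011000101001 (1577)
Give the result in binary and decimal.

Mask = ~(1 << 5) = 1111111011111
Bit 5 of A is 1, so AND-ing with the mask clears it to 0.
  0011000101001
& 1111111011111
---------------
  0011000001001

Answer: 0011000001001 (1545)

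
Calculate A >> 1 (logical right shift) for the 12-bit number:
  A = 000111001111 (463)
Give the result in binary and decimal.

Logical shift right by 1: drop the bottom 1 bit(s), prepend 1 zero(s) on the left.
  000111001111  ->  keep [00011100111], discard [1], prepend 0
= 000011100111

Answer: 000011100111 (231)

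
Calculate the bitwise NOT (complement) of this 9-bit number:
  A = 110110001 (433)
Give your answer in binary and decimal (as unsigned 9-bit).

Flip each bit (0->1, 1->0):
  110110001
  001001110

Answer: 001001110 (78)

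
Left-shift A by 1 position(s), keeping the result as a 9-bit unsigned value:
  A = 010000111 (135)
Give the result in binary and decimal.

Shift left by 1: drop the top 1 bit(s), append 1 zero(s) on the right.
  010000111  ->  discard [0], keep [10000111], append 0
= 100001110

Answer: 100001110 (270)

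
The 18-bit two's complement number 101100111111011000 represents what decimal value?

MSB is 1, so the value is negative. Find the magnitude:
1. Invert bits:  010011000000100111
2. Add 1:        010011000000101000  = 77864
3. Apply sign:   -77864

Answer: -77864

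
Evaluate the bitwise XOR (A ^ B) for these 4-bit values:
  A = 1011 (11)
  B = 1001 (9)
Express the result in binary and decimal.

Apply ^ to each column (1 where bits differ):
  1011
^ 1001
------
  0010

Answer: 0010 (2)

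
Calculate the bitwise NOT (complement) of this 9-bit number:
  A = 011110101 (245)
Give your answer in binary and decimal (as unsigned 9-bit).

Flip each bit (0->1, 1->0):
  011110101
  100001010

Answer: 100001010 (266)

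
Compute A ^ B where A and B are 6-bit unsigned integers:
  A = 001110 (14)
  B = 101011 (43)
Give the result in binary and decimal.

Apply ^ to each column (1 where bits differ):
  001110
^ 101011
--------
  100101

Answer: 100101 (37)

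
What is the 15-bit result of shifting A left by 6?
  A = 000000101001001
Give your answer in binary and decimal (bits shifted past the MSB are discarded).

Shift left by 6: drop the top 6 bit(s), append 6 zero(s) on the right.
  000000101001001  ->  discard [000000], keep [101001001], append 000000
= 101001001000000

Answer: 101001001000000 (21056)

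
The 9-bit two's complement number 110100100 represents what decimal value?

MSB is 1, so the value is negative. Find the magnitude:
1. Invert bits:  001011011
2. Add 1:        001011100  = 92
3. Apply sign:   -92

Answer: -92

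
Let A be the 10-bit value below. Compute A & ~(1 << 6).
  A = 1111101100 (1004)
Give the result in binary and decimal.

Mask = ~(1 << 6) = 1110111111
Bit 6 of A is 1, so AND-ing with the mask clears it to 0.
  1111101100
& 1110111111
------------
  1110101100

Answer: 1110101100 (940)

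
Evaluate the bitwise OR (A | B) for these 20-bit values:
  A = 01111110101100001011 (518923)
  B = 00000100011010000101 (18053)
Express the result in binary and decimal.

Apply | to each column (1 where either bit is 1):
  01111110101100001011
| 00000100011010000101
----------------------
  01111110111110001111

Answer: 01111110111110001111 (520079)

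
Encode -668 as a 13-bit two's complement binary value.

1. Binary of +668:  0001010011100
2. Invert bits:     1110101100011
3. Add 1:           1110101100100

Answer: 1110101100100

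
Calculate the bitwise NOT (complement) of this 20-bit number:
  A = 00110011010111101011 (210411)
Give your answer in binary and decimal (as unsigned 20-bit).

Flip each bit (0->1, 1->0):
  00110011010111101011
  11001100101000010100

Answer: 11001100101000010100 (838164)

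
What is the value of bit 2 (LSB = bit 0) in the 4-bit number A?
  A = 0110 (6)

Bit 2 is the 3rd from the right.
  0110
   ^
That bit is 1.

Answer: 1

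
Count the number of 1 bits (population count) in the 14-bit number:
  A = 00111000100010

00111000100010
1-bits at positions (from bit 0 = LSB): 1, 5, 9, 10, 11
Count = 5

Answer: 5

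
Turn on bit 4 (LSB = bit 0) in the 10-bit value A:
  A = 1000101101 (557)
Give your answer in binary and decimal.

Mask = 1 << 4 = 0000010000
Bit 4 of A is 0, so OR-ing with the mask flips it to 1.
  1000101101
| 0000010000
------------
  1000111101

Answer: 1000111101 (573)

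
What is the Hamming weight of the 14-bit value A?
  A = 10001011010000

10001011010000
1-bits at positions (from bit 0 = LSB): 4, 6, 7, 9, 13
Count = 5

Answer: 5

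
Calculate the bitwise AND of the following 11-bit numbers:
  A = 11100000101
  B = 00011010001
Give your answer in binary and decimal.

Apply & to each column (1 only where both bits are 1):
  11100000101
& 00011010001
-------------
  00000000001

Answer: 00000000001 (1)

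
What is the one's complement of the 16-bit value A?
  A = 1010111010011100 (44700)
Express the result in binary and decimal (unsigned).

Flip each bit (0->1, 1->0):
  1010111010011100
  0101000101100011

Answer: 0101000101100011 (20835)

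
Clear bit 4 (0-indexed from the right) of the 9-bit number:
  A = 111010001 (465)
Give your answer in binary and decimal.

Mask = ~(1 << 4) = 111101111
Bit 4 of A is 1, so AND-ing with the mask clears it to 0.
  111010001
& 111101111
-----------
  111000001

Answer: 111000001 (449)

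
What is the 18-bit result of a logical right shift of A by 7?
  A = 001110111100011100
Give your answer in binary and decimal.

Logical shift right by 7: drop the bottom 7 bit(s), prepend 7 zero(s) on the left.
  001110111100011100  ->  keep [00111011110], discard [0011100], prepend 0000000
= 000000000111011110

Answer: 000000000111011110 (478)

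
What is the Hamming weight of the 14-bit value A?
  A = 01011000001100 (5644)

01011000001100
1-bits at positions (from bit 0 = LSB): 2, 3, 9, 10, 12
Count = 5

Answer: 5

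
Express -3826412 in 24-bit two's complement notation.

1. Binary of +3826412:  001110100110001011101100
2. Invert bits:     110001011001110100010011
3. Add 1:           110001011001110100010100

Answer: 110001011001110100010100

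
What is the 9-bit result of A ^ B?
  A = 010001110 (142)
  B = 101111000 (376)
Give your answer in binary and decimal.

Apply ^ to each column (1 where bits differ):
  010001110
^ 101111000
-----------
  111110110

Answer: 111110110 (502)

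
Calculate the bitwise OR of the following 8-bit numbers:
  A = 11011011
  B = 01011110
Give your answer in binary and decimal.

Apply | to each column (1 where either bit is 1):
  11011011
| 01011110
----------
  11011111

Answer: 11011111 (223)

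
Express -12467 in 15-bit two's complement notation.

1. Binary of +12467:  011000010110011
2. Invert bits:     100111101001100
3. Add 1:           100111101001101

Answer: 100111101001101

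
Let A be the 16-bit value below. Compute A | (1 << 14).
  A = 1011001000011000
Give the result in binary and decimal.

Mask = 1 << 14 = 0100000000000000
Bit 14 of A is 0, so OR-ing with the mask flips it to 1.
  1011001000011000
| 0100000000000000
------------------
  1111001000011000

Answer: 1111001000011000 (61976)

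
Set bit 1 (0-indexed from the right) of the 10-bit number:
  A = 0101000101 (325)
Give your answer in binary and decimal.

Mask = 1 << 1 = 0000000010
Bit 1 of A is 0, so OR-ing with the mask flips it to 1.
  0101000101
| 0000000010
------------
  0101000111

Answer: 0101000111 (327)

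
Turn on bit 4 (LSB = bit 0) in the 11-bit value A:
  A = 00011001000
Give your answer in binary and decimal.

Mask = 1 << 4 = 00000010000
Bit 4 of A is 0, so OR-ing with the mask flips it to 1.
  00011001000
| 00000010000
-------------
  00011011000

Answer: 00011011000 (216)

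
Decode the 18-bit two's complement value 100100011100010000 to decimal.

MSB is 1, so the value is negative. Find the magnitude:
1. Invert bits:  011011100011101111
2. Add 1:        011011100011110000  = 112880
3. Apply sign:   -112880

Answer: -112880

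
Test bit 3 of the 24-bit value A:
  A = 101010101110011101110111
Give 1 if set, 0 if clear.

Bit 3 is the 4th from the right.
  101010101110011101110111
                      ^
That bit is 0.

Answer: 0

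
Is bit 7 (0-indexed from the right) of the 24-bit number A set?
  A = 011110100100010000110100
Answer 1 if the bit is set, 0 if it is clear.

Bit 7 is the 8th from the right.
  011110100100010000110100
                  ^
That bit is 0.

Answer: 0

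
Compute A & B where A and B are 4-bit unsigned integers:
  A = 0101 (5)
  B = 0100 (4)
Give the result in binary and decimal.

Apply & to each column (1 only where both bits are 1):
  0101
& 0100
------
  0100

Answer: 0100 (4)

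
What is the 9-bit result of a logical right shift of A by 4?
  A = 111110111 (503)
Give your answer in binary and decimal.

Logical shift right by 4: drop the bottom 4 bit(s), prepend 4 zero(s) on the left.
  111110111  ->  keep [11111], discard [0111], prepend 0000
= 000011111

Answer: 000011111 (31)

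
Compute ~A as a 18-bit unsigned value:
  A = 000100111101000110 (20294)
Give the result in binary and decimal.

Flip each bit (0->1, 1->0):
  000100111101000110
  111011000010111001

Answer: 111011000010111001 (241849)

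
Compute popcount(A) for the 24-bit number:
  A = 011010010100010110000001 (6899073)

011010010100010110000001
1-bits at positions (from bit 0 = LSB): 0, 7, 8, 10, 14, 16, 19, 21, 22
Count = 9

Answer: 9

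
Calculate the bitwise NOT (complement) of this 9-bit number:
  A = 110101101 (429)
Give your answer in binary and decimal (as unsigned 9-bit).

Flip each bit (0->1, 1->0):
  110101101
  001010010

Answer: 001010010 (82)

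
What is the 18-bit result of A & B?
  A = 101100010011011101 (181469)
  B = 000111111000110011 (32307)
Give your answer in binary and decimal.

Apply & to each column (1 only where both bits are 1):
  101100010011011101
& 000111111000110011
--------------------
  000100010000010001

Answer: 000100010000010001 (17425)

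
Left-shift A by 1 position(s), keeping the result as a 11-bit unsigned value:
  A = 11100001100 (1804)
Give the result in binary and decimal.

Shift left by 1: drop the top 1 bit(s), append 1 zero(s) on the right.
  11100001100  ->  discard [1], keep [1100001100], append 0
= 11000011000

Answer: 11000011000 (1560)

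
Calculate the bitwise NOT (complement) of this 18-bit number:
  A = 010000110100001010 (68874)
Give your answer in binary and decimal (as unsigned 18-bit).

Flip each bit (0->1, 1->0):
  010000110100001010
  101111001011110101

Answer: 101111001011110101 (193269)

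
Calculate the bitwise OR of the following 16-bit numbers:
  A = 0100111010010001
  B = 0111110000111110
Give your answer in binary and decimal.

Apply | to each column (1 where either bit is 1):
  0100111010010001
| 0111110000111110
------------------
  0111111010111111

Answer: 0111111010111111 (32447)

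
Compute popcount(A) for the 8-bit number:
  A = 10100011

10100011
1-bits at positions (from bit 0 = LSB): 0, 1, 5, 7
Count = 4

Answer: 4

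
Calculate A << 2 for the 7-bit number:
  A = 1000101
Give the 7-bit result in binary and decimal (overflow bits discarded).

Shift left by 2: drop the top 2 bit(s), append 2 zero(s) on the right.
  1000101  ->  discard [10], keep [00101], append 00
= 0010100

Answer: 0010100 (20)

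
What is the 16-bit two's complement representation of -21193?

1. Binary of +21193:  0101001011001001
2. Invert bits:     1010110100110110
3. Add 1:           1010110100110111

Answer: 1010110100110111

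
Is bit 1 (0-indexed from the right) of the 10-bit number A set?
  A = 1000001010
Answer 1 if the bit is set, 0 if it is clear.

Bit 1 is the 2nd from the right.
  1000001010
          ^
That bit is 1.

Answer: 1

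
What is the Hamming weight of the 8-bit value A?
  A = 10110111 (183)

10110111
1-bits at positions (from bit 0 = LSB): 0, 1, 2, 4, 5, 7
Count = 6

Answer: 6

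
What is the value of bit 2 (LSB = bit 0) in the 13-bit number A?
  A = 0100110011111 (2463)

Bit 2 is the 3rd from the right.
  0100110011111
            ^
That bit is 1.

Answer: 1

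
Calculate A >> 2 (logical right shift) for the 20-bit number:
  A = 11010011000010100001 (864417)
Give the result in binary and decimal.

Logical shift right by 2: drop the bottom 2 bit(s), prepend 2 zero(s) on the left.
  11010011000010100001  ->  keep [110100110000101000], discard [01], prepend 00
= 00110100110000101000

Answer: 00110100110000101000 (216104)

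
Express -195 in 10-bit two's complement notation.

1. Binary of +195:  0011000011
2. Invert bits:     1100111100
3. Add 1:           1100111101

Answer: 1100111101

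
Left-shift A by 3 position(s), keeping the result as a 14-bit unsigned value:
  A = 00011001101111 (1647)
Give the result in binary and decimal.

Shift left by 3: drop the top 3 bit(s), append 3 zero(s) on the right.
  00011001101111  ->  discard [000], keep [11001101111], append 000
= 11001101111000

Answer: 11001101111000 (13176)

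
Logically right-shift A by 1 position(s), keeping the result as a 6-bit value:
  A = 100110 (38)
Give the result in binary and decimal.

Logical shift right by 1: drop the bottom 1 bit(s), prepend 1 zero(s) on the left.
  100110  ->  keep [10011], discard [0], prepend 0
= 010011

Answer: 010011 (19)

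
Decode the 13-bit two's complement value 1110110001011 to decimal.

MSB is 1, so the value is negative. Find the magnitude:
1. Invert bits:  0001001110100
2. Add 1:        0001001110101  = 629
3. Apply sign:   -629

Answer: -629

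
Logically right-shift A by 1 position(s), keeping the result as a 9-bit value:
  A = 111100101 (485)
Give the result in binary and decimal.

Logical shift right by 1: drop the bottom 1 bit(s), prepend 1 zero(s) on the left.
  111100101  ->  keep [11110010], discard [1], prepend 0
= 011110010

Answer: 011110010 (242)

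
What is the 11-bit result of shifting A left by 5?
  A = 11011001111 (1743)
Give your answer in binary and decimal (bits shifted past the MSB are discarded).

Shift left by 5: drop the top 5 bit(s), append 5 zero(s) on the right.
  11011001111  ->  discard [11011], keep [001111], append 00000
= 00111100000

Answer: 00111100000 (480)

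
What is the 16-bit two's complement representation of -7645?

1. Binary of +7645:  0001110111011101
2. Invert bits:     1110001000100010
3. Add 1:           1110001000100011

Answer: 1110001000100011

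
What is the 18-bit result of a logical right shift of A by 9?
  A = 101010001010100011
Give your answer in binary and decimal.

Logical shift right by 9: drop the bottom 9 bit(s), prepend 9 zero(s) on the left.
  101010001010100011  ->  keep [101010001], discard [010100011], prepend 000000000
= 000000000101010001

Answer: 000000000101010001 (337)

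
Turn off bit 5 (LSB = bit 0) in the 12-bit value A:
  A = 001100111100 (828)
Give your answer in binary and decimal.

Mask = ~(1 << 5) = 111111011111
Bit 5 of A is 1, so AND-ing with the mask clears it to 0.
  001100111100
& 111111011111
--------------
  001100011100

Answer: 001100011100 (796)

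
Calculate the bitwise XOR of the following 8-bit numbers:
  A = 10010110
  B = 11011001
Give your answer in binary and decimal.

Apply ^ to each column (1 where bits differ):
  10010110
^ 11011001
----------
  01001111

Answer: 01001111 (79)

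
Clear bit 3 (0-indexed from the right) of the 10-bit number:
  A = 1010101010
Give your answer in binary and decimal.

Mask = ~(1 << 3) = 1111110111
Bit 3 of A is 1, so AND-ing with the mask clears it to 0.
  1010101010
& 1111110111
------------
  1010100010

Answer: 1010100010 (674)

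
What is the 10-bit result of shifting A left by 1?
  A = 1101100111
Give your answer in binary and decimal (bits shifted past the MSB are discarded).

Shift left by 1: drop the top 1 bit(s), append 1 zero(s) on the right.
  1101100111  ->  discard [1], keep [101100111], append 0
= 1011001110

Answer: 1011001110 (718)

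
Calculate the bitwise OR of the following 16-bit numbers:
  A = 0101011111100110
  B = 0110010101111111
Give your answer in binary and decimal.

Apply | to each column (1 where either bit is 1):
  0101011111100110
| 0110010101111111
------------------
  0111011111111111

Answer: 0111011111111111 (30719)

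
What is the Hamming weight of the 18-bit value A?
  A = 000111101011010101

000111101011010101
1-bits at positions (from bit 0 = LSB): 0, 2, 4, 6, 7, 9, 11, 12, 13, 14
Count = 10

Answer: 10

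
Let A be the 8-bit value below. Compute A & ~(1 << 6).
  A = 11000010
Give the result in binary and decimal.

Mask = ~(1 << 6) = 10111111
Bit 6 of A is 1, so AND-ing with the mask clears it to 0.
  11000010
& 10111111
----------
  10000010

Answer: 10000010 (130)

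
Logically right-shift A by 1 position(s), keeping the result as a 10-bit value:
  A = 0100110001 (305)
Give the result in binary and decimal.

Logical shift right by 1: drop the bottom 1 bit(s), prepend 1 zero(s) on the left.
  0100110001  ->  keep [010011000], discard [1], prepend 0
= 0010011000

Answer: 0010011000 (152)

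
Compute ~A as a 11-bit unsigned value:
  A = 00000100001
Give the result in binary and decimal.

Flip each bit (0->1, 1->0):
  00000100001
  11111011110

Answer: 11111011110 (2014)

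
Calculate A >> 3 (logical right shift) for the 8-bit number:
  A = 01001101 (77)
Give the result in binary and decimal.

Logical shift right by 3: drop the bottom 3 bit(s), prepend 3 zero(s) on the left.
  01001101  ->  keep [01001], discard [101], prepend 000
= 00001001

Answer: 00001001 (9)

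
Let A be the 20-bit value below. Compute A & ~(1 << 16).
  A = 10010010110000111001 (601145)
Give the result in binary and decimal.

Mask = ~(1 << 16) = 11101111111111111111
Bit 16 of A is 1, so AND-ing with the mask clears it to 0.
  10010010110000111001
& 11101111111111111111
----------------------
  10000010110000111001

Answer: 10000010110000111001 (535609)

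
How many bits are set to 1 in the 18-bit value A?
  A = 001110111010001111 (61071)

001110111010001111
1-bits at positions (from bit 0 = LSB): 0, 1, 2, 3, 7, 9, 10, 11, 13, 14, 15
Count = 11

Answer: 11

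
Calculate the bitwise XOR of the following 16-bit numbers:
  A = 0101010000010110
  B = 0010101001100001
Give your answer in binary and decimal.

Apply ^ to each column (1 where bits differ):
  0101010000010110
^ 0010101001100001
------------------
  0111111001110111

Answer: 0111111001110111 (32375)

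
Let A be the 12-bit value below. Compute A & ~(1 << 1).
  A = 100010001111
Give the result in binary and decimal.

Mask = ~(1 << 1) = 111111111101
Bit 1 of A is 1, so AND-ing with the mask clears it to 0.
  100010001111
& 111111111101
--------------
  100010001101

Answer: 100010001101 (2189)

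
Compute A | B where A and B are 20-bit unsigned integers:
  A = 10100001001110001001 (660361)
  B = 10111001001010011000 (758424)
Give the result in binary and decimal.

Apply | to each column (1 where either bit is 1):
  10100001001110001001
| 10111001001010011000
----------------------
  10111001001110011001

Answer: 10111001001110011001 (758681)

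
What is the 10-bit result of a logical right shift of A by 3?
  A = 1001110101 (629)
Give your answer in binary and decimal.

Logical shift right by 3: drop the bottom 3 bit(s), prepend 3 zero(s) on the left.
  1001110101  ->  keep [1001110], discard [101], prepend 000
= 0001001110

Answer: 0001001110 (78)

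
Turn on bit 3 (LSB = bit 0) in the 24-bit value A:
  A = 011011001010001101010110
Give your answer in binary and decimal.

Mask = 1 << 3 = 000000000000000000001000
Bit 3 of A is 0, so OR-ing with the mask flips it to 1.
  011011001010001101010110
| 000000000000000000001000
--------------------------
  011011001010001101011110

Answer: 011011001010001101011110 (7119710)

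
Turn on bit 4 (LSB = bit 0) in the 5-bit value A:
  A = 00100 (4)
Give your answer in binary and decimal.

Mask = 1 << 4 = 10000
Bit 4 of A is 0, so OR-ing with the mask flips it to 1.
  00100
| 10000
-------
  10100

Answer: 10100 (20)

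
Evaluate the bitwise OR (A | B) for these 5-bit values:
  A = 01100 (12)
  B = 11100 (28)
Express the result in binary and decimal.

Apply | to each column (1 where either bit is 1):
  01100
| 11100
-------
  11100

Answer: 11100 (28)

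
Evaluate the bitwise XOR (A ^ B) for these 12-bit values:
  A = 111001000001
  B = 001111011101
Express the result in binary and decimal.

Apply ^ to each column (1 where bits differ):
  111001000001
^ 001111011101
--------------
  110110011100

Answer: 110110011100 (3484)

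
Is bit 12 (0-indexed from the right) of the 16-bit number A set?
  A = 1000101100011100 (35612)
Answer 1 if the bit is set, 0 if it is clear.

Bit 12 is the 13th from the right.
  1000101100011100
     ^
That bit is 0.

Answer: 0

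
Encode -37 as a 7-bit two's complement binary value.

1. Binary of +37:  0100101
2. Invert bits:     1011010
3. Add 1:           1011011

Answer: 1011011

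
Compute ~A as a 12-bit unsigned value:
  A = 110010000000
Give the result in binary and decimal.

Flip each bit (0->1, 1->0):
  110010000000
  001101111111

Answer: 001101111111 (895)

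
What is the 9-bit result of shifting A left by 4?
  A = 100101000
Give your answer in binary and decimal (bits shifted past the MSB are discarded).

Shift left by 4: drop the top 4 bit(s), append 4 zero(s) on the right.
  100101000  ->  discard [1001], keep [01000], append 0000
= 010000000

Answer: 010000000 (128)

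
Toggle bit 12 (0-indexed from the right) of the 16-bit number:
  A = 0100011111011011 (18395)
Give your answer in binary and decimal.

Mask = 1 << 12 = 0001000000000000
Bit 12 of A is 0; XOR with the mask flips it to 1.
  0100011111011011
^ 0001000000000000
------------------
  0101011111011011

Answer: 0101011111011011 (22491)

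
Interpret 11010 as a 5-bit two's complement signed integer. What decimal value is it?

MSB is 1, so the value is negative. Find the magnitude:
1. Invert bits:  00101
2. Add 1:        00110  = 6
3. Apply sign:   -6

Answer: -6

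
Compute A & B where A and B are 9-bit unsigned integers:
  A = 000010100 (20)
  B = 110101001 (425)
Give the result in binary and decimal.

Apply & to each column (1 only where both bits are 1):
  000010100
& 110101001
-----------
  000000000

Answer: 000000000 (0)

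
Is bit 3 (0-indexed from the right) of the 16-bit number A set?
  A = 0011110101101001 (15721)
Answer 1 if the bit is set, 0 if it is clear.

Bit 3 is the 4th from the right.
  0011110101101001
              ^
That bit is 1.

Answer: 1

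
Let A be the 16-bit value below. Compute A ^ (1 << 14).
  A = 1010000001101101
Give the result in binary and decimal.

Mask = 1 << 14 = 0100000000000000
Bit 14 of A is 0; XOR with the mask flips it to 1.
  1010000001101101
^ 0100000000000000
------------------
  1110000001101101

Answer: 1110000001101101 (57453)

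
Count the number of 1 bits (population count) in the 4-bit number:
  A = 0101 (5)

0101
1-bits at positions (from bit 0 = LSB): 0, 2
Count = 2

Answer: 2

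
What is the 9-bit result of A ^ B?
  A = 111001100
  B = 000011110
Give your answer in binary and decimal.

Apply ^ to each column (1 where bits differ):
  111001100
^ 000011110
-----------
  111010010

Answer: 111010010 (466)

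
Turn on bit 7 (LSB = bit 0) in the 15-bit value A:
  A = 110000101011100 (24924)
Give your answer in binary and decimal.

Mask = 1 << 7 = 000000010000000
Bit 7 of A is 0, so OR-ing with the mask flips it to 1.
  110000101011100
| 000000010000000
-----------------
  110000111011100

Answer: 110000111011100 (25052)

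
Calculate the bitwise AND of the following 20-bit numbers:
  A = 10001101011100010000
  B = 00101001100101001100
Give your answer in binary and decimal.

Apply & to each column (1 only where both bits are 1):
  10001101011100010000
& 00101001100101001100
----------------------
  00001001000100000000

Answer: 00001001000100000000 (37120)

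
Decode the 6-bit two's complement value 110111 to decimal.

MSB is 1, so the value is negative. Find the magnitude:
1. Invert bits:  001000
2. Add 1:        001001  = 9
3. Apply sign:   -9

Answer: -9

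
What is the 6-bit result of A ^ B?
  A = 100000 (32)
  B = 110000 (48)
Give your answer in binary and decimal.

Apply ^ to each column (1 where bits differ):
  100000
^ 110000
--------
  010000

Answer: 010000 (16)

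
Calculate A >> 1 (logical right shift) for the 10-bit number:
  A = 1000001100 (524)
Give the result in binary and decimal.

Logical shift right by 1: drop the bottom 1 bit(s), prepend 1 zero(s) on the left.
  1000001100  ->  keep [100000110], discard [0], prepend 0
= 0100000110

Answer: 0100000110 (262)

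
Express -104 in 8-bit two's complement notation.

1. Binary of +104:  01101000
2. Invert bits:     10010111
3. Add 1:           10011000

Answer: 10011000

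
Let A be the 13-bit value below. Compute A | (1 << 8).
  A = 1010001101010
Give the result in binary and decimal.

Mask = 1 << 8 = 0000100000000
Bit 8 of A is 0, so OR-ing with the mask flips it to 1.
  1010001101010
| 0000100000000
---------------
  1010101101010

Answer: 1010101101010 (5482)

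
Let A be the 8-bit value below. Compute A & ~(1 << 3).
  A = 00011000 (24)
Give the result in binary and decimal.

Mask = ~(1 << 3) = 11110111
Bit 3 of A is 1, so AND-ing with the mask clears it to 0.
  00011000
& 11110111
----------
  00010000

Answer: 00010000 (16)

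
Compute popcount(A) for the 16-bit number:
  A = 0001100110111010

0001100110111010
1-bits at positions (from bit 0 = LSB): 1, 3, 4, 5, 7, 8, 11, 12
Count = 8

Answer: 8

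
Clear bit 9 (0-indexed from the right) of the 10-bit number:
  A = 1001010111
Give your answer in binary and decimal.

Mask = ~(1 << 9) = 0111111111
Bit 9 of A is 1, so AND-ing with the mask clears it to 0.
  1001010111
& 0111111111
------------
  0001010111

Answer: 0001010111 (87)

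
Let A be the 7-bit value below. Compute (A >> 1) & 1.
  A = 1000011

Bit 1 is the 2nd from the right.
  1000011
       ^
That bit is 1.

Answer: 1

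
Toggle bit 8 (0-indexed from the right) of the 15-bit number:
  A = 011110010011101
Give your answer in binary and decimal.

Mask = 1 << 8 = 000000100000000
Bit 8 of A is 0; XOR with the mask flips it to 1.
  011110010011101
^ 000000100000000
-----------------
  011110110011101

Answer: 011110110011101 (15773)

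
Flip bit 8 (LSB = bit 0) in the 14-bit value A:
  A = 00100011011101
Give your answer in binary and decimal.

Mask = 1 << 8 = 00000100000000
Bit 8 of A is 0; XOR with the mask flips it to 1.
  00100011011101
^ 00000100000000
----------------
  00100111011101

Answer: 00100111011101 (2525)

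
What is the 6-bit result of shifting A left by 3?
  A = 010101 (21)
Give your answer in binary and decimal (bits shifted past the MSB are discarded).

Shift left by 3: drop the top 3 bit(s), append 3 zero(s) on the right.
  010101  ->  discard [010], keep [101], append 000
= 101000

Answer: 101000 (40)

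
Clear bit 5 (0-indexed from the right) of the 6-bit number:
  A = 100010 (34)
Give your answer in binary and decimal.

Mask = ~(1 << 5) = 011111
Bit 5 of A is 1, so AND-ing with the mask clears it to 0.
  100010
& 011111
--------
  000010

Answer: 000010 (2)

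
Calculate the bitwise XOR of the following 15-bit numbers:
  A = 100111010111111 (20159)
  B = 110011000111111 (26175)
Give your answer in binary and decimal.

Apply ^ to each column (1 where bits differ):
  100111010111111
^ 110011000111111
-----------------
  010100010000000

Answer: 010100010000000 (10368)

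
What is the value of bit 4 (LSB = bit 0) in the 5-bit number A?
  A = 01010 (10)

Bit 4 is the 5th from the right.
  01010
  ^
That bit is 0.

Answer: 0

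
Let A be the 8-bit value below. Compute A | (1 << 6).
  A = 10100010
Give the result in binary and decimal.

Mask = 1 << 6 = 01000000
Bit 6 of A is 0, so OR-ing with the mask flips it to 1.
  10100010
| 01000000
----------
  11100010

Answer: 11100010 (226)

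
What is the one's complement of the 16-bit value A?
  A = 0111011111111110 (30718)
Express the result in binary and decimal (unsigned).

Flip each bit (0->1, 1->0):
  0111011111111110
  1000100000000001

Answer: 1000100000000001 (34817)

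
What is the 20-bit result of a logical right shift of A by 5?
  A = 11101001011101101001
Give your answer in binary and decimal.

Logical shift right by 5: drop the bottom 5 bit(s), prepend 5 zero(s) on the left.
  11101001011101101001  ->  keep [111010010111011], discard [01001], prepend 00000
= 00000111010010111011

Answer: 00000111010010111011 (29883)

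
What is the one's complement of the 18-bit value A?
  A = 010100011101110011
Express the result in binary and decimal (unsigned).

Flip each bit (0->1, 1->0):
  010100011101110011
  101011100010001100

Answer: 101011100010001100 (178316)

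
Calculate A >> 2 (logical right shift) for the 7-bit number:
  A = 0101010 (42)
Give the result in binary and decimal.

Logical shift right by 2: drop the bottom 2 bit(s), prepend 2 zero(s) on the left.
  0101010  ->  keep [01010], discard [10], prepend 00
= 0001010

Answer: 0001010 (10)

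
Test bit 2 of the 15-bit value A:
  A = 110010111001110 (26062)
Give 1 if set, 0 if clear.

Bit 2 is the 3rd from the right.
  110010111001110
              ^
That bit is 1.

Answer: 1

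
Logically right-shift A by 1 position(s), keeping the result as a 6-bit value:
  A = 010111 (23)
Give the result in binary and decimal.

Logical shift right by 1: drop the bottom 1 bit(s), prepend 1 zero(s) on the left.
  010111  ->  keep [01011], discard [1], prepend 0
= 001011

Answer: 001011 (11)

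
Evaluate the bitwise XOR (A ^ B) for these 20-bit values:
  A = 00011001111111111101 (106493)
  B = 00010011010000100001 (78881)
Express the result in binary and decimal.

Apply ^ to each column (1 where bits differ):
  00011001111111111101
^ 00010011010000100001
----------------------
  00001010101111011100

Answer: 00001010101111011100 (43996)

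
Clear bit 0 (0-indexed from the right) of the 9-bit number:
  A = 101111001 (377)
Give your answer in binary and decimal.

Mask = ~(1 << 0) = 111111110
Bit 0 of A is 1, so AND-ing with the mask clears it to 0.
  101111001
& 111111110
-----------
  101111000

Answer: 101111000 (376)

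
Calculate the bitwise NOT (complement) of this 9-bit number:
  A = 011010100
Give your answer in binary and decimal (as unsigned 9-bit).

Flip each bit (0->1, 1->0):
  011010100
  100101011

Answer: 100101011 (299)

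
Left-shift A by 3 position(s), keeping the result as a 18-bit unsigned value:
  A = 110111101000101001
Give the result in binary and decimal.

Shift left by 3: drop the top 3 bit(s), append 3 zero(s) on the right.
  110111101000101001  ->  discard [110], keep [111101000101001], append 000
= 111101000101001000

Answer: 111101000101001000 (250184)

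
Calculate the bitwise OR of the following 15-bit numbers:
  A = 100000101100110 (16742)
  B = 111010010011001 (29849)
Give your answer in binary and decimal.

Apply | to each column (1 where either bit is 1):
  100000101100110
| 111010010011001
-----------------
  111010111111111

Answer: 111010111111111 (30207)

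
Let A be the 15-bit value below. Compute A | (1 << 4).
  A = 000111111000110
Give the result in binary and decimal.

Mask = 1 << 4 = 000000000010000
Bit 4 of A is 0, so OR-ing with the mask flips it to 1.
  000111111000110
| 000000000010000
-----------------
  000111111010110

Answer: 000111111010110 (4054)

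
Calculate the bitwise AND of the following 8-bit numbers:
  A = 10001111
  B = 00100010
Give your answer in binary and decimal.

Apply & to each column (1 only where both bits are 1):
  10001111
& 00100010
----------
  00000010

Answer: 00000010 (2)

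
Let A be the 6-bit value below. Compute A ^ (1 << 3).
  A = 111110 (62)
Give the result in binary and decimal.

Mask = 1 << 3 = 001000
Bit 3 of A is 1; XOR with the mask flips it to 0.
  111110
^ 001000
--------
  110110

Answer: 110110 (54)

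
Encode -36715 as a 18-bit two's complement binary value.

1. Binary of +36715:  001000111101101011
2. Invert bits:     110111000010010100
3. Add 1:           110111000010010101

Answer: 110111000010010101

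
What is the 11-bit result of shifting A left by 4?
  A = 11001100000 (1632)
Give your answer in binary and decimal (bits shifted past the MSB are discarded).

Shift left by 4: drop the top 4 bit(s), append 4 zero(s) on the right.
  11001100000  ->  discard [1100], keep [1100000], append 0000
= 11000000000

Answer: 11000000000 (1536)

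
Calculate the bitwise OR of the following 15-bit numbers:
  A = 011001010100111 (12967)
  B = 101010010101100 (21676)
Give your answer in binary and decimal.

Apply | to each column (1 where either bit is 1):
  011001010100111
| 101010010101100
-----------------
  111011010101111

Answer: 111011010101111 (30383)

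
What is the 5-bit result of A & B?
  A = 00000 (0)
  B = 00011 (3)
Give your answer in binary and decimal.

Apply & to each column (1 only where both bits are 1):
  00000
& 00011
-------
  00000

Answer: 00000 (0)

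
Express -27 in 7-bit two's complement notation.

1. Binary of +27:  0011011
2. Invert bits:     1100100
3. Add 1:           1100101

Answer: 1100101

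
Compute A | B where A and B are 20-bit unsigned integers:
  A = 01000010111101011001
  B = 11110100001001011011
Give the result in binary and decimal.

Apply | to each column (1 where either bit is 1):
  01000010111101011001
| 11110100001001011011
----------------------
  11110110111101011011

Answer: 11110110111101011011 (1011547)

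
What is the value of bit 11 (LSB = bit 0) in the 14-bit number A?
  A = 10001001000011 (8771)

Bit 11 is the 12th from the right.
  10001001000011
    ^
That bit is 0.

Answer: 0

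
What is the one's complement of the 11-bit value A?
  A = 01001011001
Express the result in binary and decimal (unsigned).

Flip each bit (0->1, 1->0):
  01001011001
  10110100110

Answer: 10110100110 (1446)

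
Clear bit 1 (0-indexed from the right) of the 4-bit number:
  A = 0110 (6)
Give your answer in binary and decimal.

Mask = ~(1 << 1) = 1101
Bit 1 of A is 1, so AND-ing with the mask clears it to 0.
  0110
& 1101
------
  0100

Answer: 0100 (4)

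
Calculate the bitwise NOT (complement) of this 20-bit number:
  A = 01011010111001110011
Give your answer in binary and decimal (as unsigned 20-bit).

Flip each bit (0->1, 1->0):
  01011010111001110011
  10100101000110001100

Answer: 10100101000110001100 (676236)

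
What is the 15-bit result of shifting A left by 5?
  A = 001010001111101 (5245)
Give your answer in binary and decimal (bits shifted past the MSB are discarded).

Shift left by 5: drop the top 5 bit(s), append 5 zero(s) on the right.
  001010001111101  ->  discard [00101], keep [0001111101], append 00000
= 000111110100000

Answer: 000111110100000 (4000)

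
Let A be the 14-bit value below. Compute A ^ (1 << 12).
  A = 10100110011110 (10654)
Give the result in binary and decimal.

Mask = 1 << 12 = 01000000000000
Bit 12 of A is 0; XOR with the mask flips it to 1.
  10100110011110
^ 01000000000000
----------------
  11100110011110

Answer: 11100110011110 (14750)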